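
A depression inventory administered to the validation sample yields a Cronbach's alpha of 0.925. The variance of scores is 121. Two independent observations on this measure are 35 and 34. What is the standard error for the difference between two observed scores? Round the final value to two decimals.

SD = √121 ≃ 11.0000
SEM = 11.0000 × √(1 − 0.9250) = 11.0000 × √0.0750 ≃ 11.0000 × 0.2739 ≃ 3.0125
SE_diff = √2 × SEM ≃ 4.2603

4.26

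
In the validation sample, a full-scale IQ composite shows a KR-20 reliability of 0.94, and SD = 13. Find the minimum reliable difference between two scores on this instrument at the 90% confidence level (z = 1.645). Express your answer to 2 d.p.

7.41

The standard error of measurement is 13.0000·√(1 − 0.9400) ≈ 13.0000·0.2449 ≈ 3.1843.
SE_diff = √2 · SEM ≈ 4.5033
Minimum reliable difference = 1.645 · SE_diff ≈ 1.645 · 4.5033 ≈ 7.4080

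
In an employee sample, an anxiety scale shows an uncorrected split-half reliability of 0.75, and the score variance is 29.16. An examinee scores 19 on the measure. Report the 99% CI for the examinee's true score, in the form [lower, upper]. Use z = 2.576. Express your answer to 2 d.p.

SD = √29.16 = 5.400
r_full = 2·0.75 / (1 + 0.75) ≈ 0.857
The standard error of measurement is 5.400*√(1 − 0.857) ≈ 5.400*0.378 ≈ 2.041.
Half-width = 2.576*2.041 ≈ 5.258
CI = 19 ± 5.258 → [13.742, 24.258]

[13.74, 24.26]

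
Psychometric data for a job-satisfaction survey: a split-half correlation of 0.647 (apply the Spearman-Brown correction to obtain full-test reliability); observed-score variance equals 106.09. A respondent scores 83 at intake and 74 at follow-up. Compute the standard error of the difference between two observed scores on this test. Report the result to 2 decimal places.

6.74

SD = √106.09 = 10.300
Full-length reliability (Spearman-Brown) = 2(0.647)/(1+0.647) ≈ 0.786
SEM = 10.300 · √(1 − 0.786) = 10.300 · √0.214 ≈ 10.300 · 0.463 ≈ 4.768
SE_diff = √2 · SEM ≈ 6.744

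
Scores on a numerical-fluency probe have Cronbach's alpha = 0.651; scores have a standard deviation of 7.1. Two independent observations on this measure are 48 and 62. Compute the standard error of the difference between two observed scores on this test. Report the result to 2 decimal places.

SEM = 7.1000·√(1 − 0.6510) ≈ 4.1944
SE_diff = √2 · SEM ≈ 5.9318

5.93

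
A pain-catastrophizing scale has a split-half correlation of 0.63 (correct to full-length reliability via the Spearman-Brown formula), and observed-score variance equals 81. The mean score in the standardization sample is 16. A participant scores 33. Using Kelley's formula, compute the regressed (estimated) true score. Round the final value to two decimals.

r_full = 2·0.63 / (1 + 0.63) ≈ 0.773
T̂ = r·X + (1 − r)·M = 0.773·33 + 0.227·16 = 25.509 + 3.632 ≈ 29.141

29.14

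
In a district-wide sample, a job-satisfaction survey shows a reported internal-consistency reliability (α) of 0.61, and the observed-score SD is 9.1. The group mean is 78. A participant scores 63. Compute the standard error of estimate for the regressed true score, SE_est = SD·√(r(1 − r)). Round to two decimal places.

4.44

SE_est = SD · √(r(1 − r)) = 9.1000 · √0.2379 ≈ 9.1000 · 0.4877 ≈ 4.4385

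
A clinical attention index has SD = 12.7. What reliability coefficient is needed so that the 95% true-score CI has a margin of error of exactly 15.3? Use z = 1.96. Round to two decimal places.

0.62

Required SEM = 15.3 / 1.96 ≈ 7.806
r = 1 − (7.806/12.7)² ≈ 1 − 0.378 ≈ 0.622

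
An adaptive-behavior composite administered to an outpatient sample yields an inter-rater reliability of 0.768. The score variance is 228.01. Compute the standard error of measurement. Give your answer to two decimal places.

7.27

SD = √228.01 = 15.1000
SEM = 15.1000 · √(1 − 0.7680) = 15.1000 · √0.2320 ≈ 15.1000 · 0.4817 ≈ 7.2731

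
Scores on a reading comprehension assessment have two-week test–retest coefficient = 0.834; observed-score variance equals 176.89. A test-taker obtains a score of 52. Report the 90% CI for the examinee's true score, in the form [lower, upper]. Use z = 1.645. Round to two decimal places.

SD = √176.89 ≈ 13.300
SEM = 13.300*√(1 − 0.834) ≈ 5.419
1.645 * SEM ≈ 8.914
CI = 52 ± 8.914 → [43.086, 60.914]

[43.09, 60.91]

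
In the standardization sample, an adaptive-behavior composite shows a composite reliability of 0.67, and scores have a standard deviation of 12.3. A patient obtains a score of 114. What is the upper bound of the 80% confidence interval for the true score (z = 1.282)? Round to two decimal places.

123.06

SEM = 12.300*√(1 − 0.670) ≈ 7.066
Margin = 1.282 * 7.066 ≈ 9.058
Upper limit = 114 + 9.058 ≈ 123.058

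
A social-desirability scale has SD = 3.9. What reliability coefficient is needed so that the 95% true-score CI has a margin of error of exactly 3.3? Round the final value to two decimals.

0.81

SEM needed = half-width / z = 3.3/1.96 ≈ 1.684
r = 1 − (SEM / SD)² = 1 − (1.684 / 3.9)² ≈ 1 − 0.186 ≈ 0.814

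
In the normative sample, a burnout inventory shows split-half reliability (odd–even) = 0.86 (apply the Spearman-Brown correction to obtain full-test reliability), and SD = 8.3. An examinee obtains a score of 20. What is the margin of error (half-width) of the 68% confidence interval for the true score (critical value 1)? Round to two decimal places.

2.28

Spearman-Brown: r = 2(0.86) / (1 + 0.86) = 1.720 / 1.860 ≈ 0.925
The standard error of measurement is 8.300*√(1 − 0.925) ≈ 8.300*0.274 ≈ 2.277.
Margin = 1 * 2.277 ≈ 2.277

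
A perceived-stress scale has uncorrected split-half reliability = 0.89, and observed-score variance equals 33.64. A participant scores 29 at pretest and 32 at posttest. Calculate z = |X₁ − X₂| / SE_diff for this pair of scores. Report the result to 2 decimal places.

1.52

SD = √33.64 ≈ 5.8000
r_full = 2·0.89 / (1 + 0.89) ≈ 0.9418
SEM = 5.8000×√(1 − 0.9418) ≈ 1.3992
Standard error of the difference = 1.3992·√2 ≈ 1.9788
z = 3 / 1.9788 ≈ 1.5160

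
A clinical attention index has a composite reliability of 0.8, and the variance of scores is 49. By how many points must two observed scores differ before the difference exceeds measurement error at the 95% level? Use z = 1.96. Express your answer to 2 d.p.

8.68

SD = √49 = 7.0000
SEM = 7.0000×√(1 − 0.8000) ≃ 3.1305
Standard error of the difference = 3.1305·√2 ≃ 4.4272
Minimum reliable difference = 1.96 × SE_diff ≃ 1.96 × 4.4272 ≃ 8.6773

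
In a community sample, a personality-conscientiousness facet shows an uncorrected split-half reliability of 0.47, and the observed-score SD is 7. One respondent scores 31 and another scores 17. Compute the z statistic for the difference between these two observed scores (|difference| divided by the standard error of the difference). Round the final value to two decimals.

2.36

Full-length reliability (Spearman-Brown) = 2(0.47)/(1+0.47) ≃ 0.6395
The standard error of measurement is 7.0000*√(1 − 0.6395) ≃ 7.0000*0.6005 ≃ 4.2032.
Standard error of the difference = 4.2032·√2 ≃ 5.9442
z = 14 / 5.9442 ≃ 2.3552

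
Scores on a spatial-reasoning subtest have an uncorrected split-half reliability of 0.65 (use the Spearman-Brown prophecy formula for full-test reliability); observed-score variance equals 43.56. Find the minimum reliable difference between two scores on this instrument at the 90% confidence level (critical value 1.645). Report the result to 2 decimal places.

SD = √43.56 ≃ 6.600
Full-length reliability (Spearman-Brown) = 2(0.65)/(1+0.65) ≃ 0.788
SEM = 6.600 × √(1 − 0.788) = 6.600 × √0.212 ≃ 6.600 × 0.461 ≃ 3.040
Standard error of the difference = 3.040·√2 ≃ 4.299
Minimum reliable difference = 1.645 × SE_diff ≃ 1.645 × 4.299 ≃ 7.072

7.07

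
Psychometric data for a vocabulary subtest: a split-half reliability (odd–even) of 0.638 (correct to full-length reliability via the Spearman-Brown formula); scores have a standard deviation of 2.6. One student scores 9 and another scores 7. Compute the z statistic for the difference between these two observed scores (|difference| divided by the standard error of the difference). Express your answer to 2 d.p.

1.16

r_full = 2·0.638 / (1 + 0.638) ≈ 0.779
The standard error of measurement is 2.600*√(1 − 0.779) ≈ 2.600*0.470 ≈ 1.222.
SE_diff = SEM * √2 ≈ 1.222 * 1.414 ≈ 1.729
z = 2 / 1.729 ≈ 1.157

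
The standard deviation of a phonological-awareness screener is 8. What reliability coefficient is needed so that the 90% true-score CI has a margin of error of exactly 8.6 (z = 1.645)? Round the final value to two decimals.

SEM needed = half-width / z = 8.6/1.645 ≈ 5.228
r = 1 − (5.228/8)² ≈ 1 − 0.427 ≈ 0.573

0.57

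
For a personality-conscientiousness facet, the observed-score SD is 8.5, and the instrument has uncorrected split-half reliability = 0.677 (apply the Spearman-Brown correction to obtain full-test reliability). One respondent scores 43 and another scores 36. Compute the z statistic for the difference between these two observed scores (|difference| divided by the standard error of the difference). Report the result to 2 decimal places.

Full-length reliability (Spearman-Brown) = 2(0.677)/(1+0.677) ≈ 0.807
The standard error of measurement is 8.500*√(1 − 0.807) ≈ 8.500*0.439 ≈ 3.730.
Standard error of the difference = 3.730·√2 ≈ 5.276
z = 7 / 5.276 ≈ 1.327

1.33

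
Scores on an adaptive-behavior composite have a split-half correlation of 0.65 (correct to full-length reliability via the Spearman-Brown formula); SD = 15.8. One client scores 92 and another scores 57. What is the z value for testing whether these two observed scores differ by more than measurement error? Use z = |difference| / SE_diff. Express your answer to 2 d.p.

3.40

Spearman-Brown: r = 2(0.65) / (1 + 0.65) = 1.300 / 1.650 ≃ 0.788
SEM = 15.800×√(1 − 0.788) ≃ 7.277
SE_diff = √2 × SEM ≃ 10.291
z = |92 − 57| / 10.291 = 35 / 10.291 ≃ 3.401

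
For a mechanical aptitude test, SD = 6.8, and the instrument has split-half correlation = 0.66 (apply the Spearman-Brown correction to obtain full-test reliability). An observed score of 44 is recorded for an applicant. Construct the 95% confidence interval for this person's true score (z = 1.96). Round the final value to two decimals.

Full-length reliability (Spearman-Brown) = 2(0.66)/(1+0.66) ≃ 0.79518
SEM = 6.80000 · √(1 − 0.79518) = 6.80000 · √0.20482 ≃ 6.80000 · 0.45257 ≃ 3.07747
Margin = 1.96 · 3.07747 ≃ 6.03185
Interval: (37.96815, 50.03185)

[37.97, 50.03]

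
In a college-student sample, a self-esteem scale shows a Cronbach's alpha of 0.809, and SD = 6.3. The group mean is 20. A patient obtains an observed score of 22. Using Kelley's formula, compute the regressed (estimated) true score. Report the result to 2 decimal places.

21.62

Estimated true score = 0.809*22 + (1 − 0.809)*20 ≈ 21.618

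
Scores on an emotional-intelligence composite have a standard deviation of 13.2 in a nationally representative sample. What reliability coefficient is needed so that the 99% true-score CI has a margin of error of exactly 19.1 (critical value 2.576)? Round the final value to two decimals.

Required SEM = 19.1 / 2.576 ≈ 7.4146
r = 1 − (7.4146/13.2)² ≈ 1 − 0.3155 ≈ 0.6845

0.68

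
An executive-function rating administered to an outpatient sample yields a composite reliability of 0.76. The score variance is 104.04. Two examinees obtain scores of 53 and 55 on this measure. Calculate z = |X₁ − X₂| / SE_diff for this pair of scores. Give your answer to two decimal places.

0.28

SD = √104.04 ≃ 10.200
SEM = 10.200 * √(1 − 0.760) = 10.200 * √0.240 ≃ 10.200 * 0.490 ≃ 4.997
SE_diff = √2 * SEM ≃ 7.067
z = |53 − 55| / 7.067 = 2 / 7.067 ≃ 0.283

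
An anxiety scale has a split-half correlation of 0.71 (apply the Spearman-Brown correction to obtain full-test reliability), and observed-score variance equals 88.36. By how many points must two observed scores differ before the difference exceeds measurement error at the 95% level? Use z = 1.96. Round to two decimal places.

10.73

SD = √88.36 ≈ 9.400
Spearman-Brown: r = 2(0.71) / (1 + 0.71) = 1.420 / 1.710 ≈ 0.830
SEM = 9.400×√(1 − 0.830) ≈ 3.871
SE_diff = SEM × √2 ≈ 3.871 × 1.414 ≈ 5.474
Smallest detectable difference = 1.96×5.474 ≈ 10.730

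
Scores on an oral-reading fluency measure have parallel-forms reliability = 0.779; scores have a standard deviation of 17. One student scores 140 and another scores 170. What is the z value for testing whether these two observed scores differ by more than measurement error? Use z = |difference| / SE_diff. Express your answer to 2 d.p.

2.65

SEM = 17.0000 · √(1 − 0.7790) = 17.0000 · √0.2210 ≈ 17.0000 · 0.4701 ≈ 7.9918
Standard error of the difference = 7.9918·√2 ≈ 11.3021
z = 30 / 11.3021 ≈ 2.6544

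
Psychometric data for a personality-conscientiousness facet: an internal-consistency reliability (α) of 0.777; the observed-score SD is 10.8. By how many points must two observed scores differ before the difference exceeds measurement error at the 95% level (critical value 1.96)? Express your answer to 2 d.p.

14.14

The standard error of measurement is 10.80000×√(1 − 0.77700) ≈ 10.80000×0.47223 ≈ 5.10007.
SE_diff = SEM × √2 ≈ 5.10007 × 1.41421 ≈ 7.21259
Minimum reliable difference = 1.96 × SE_diff ≈ 1.96 × 7.21259 ≈ 14.13667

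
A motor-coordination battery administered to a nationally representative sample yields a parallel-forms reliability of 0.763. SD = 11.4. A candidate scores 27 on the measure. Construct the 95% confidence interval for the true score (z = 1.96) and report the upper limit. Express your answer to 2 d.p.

37.88

SEM = 11.400×√(1 − 0.763) ≃ 5.550
Margin = 1.96 × 5.550 ≃ 10.878
Upper limit = 27 + 10.878 ≃ 37.878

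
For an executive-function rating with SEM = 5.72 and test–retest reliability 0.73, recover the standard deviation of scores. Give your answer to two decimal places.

SD = SEM / √(1 − r) = 5.72 / √0.270 ≈ 5.72 / 0.520 ≈ 11.008

11.01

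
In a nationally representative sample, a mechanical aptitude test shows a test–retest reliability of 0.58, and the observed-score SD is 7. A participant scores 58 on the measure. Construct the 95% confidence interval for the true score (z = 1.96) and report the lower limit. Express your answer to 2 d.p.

SEM = 7.00000×√(1 − 0.58000) ≈ 4.53652
1.96 × SEM ≈ 8.89158
Lower limit = 58 − 8.89158 ≈ 49.10842

49.11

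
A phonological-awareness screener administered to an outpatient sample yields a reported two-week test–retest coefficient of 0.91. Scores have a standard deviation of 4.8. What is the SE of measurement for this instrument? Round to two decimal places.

1.44

The standard error of measurement is 4.8000·√(1 − 0.9100) ≈ 4.8000·0.3000 ≈ 1.4400.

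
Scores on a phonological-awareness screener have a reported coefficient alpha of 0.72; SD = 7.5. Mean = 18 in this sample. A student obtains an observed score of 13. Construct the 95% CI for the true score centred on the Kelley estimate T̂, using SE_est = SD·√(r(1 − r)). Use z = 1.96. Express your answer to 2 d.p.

[7.80, 21.00]

Estimated true score = 0.7200·13 + (1 − 0.7200)·18 ≃ 14.4000
SE_est = SD · √(r(1 − r)) = 7.5000 · √0.2016 ≃ 7.5000 · 0.4490 ≃ 3.3675
CI = 14.4000 ± 1.96 · 3.3675 → [7.7997, 21.0003]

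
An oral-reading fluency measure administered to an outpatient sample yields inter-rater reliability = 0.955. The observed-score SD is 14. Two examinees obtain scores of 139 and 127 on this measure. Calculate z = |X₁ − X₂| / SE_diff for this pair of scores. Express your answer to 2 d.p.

SEM = 14.0000 * √(1 − 0.9550) = 14.0000 * √0.0450 ≃ 14.0000 * 0.2121 ≃ 2.9698
SE_diff = SEM * √2 ≃ 2.9698 * 1.4142 ≃ 4.2000
z = |139 − 127| / 4.2000 = 12 / 4.2000 ≃ 2.8571

2.86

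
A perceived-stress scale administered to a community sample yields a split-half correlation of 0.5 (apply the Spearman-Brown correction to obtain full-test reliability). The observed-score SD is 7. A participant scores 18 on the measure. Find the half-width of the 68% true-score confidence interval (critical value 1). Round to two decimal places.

r_full = 2·0.5 / (1 + 0.5) ≈ 0.667
The standard error of measurement is 7.000·√(1 − 0.667) ≈ 7.000·0.577 ≈ 4.041.
Margin = 1 · 4.041 ≈ 4.041

4.04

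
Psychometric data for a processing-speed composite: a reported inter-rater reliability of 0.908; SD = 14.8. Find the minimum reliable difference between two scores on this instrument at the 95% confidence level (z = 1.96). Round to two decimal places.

SEM = 14.8000×√(1 − 0.9080) ≈ 4.4891
SE_diff = SEM × √2 ≈ 4.4891 × 1.4142 ≈ 6.3485
Smallest detectable difference = 1.96×6.3485 ≈ 12.4430

12.44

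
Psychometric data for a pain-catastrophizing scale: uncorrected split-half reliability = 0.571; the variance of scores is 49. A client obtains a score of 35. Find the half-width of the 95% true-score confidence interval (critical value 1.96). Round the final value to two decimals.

7.17

SD = √49 ≈ 7.000
r_full = 2·0.571 / (1 + 0.571) ≈ 0.727
SEM = 7.000 × √(1 − 0.727) = 7.000 × √0.273 ≈ 7.000 × 0.523 ≈ 3.658
Half-width = 1.96×3.658 ≈ 7.170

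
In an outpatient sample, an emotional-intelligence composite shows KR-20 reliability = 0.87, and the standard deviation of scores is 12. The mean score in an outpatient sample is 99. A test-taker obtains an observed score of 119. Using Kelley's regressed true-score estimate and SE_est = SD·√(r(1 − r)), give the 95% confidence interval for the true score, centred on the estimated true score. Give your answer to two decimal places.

Estimated true score = 0.87000×119 + (1 − 0.87000)×99 ≃ 116.40000
SE_est = SD × √(r(1 − r)) = 12.00000 × √0.11310 ≃ 12.00000 × 0.33630 ≃ 4.03564
95% CI: 116.40000 ± 7.90986 ≃ (108.49014, 124.30986)

[108.49, 124.31]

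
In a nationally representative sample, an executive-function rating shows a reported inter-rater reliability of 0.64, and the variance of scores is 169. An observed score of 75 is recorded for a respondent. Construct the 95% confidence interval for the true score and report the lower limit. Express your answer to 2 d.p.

σ = 169^(1/2) = 13.000
SEM = 13.000*√(1 − 0.640) ≈ 7.800
Margin = 1.96 * 7.800 ≈ 15.288
Lower limit = 75 − 15.288 ≈ 59.712

59.71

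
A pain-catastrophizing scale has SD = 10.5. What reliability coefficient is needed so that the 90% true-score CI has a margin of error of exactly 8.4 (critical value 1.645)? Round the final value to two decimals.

0.76

SEM needed = half-width / z = 8.4/1.645 ≈ 5.10638
r = 1 − (5.10638/10.5)² ≈ 1 − 0.23651 ≈ 0.76349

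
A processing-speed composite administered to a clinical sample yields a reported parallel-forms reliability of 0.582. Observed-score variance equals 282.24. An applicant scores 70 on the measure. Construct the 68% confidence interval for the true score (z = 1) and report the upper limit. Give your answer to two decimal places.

80.86

σ = 282.24^(1/2) = 16.800
SEM = 16.800 * √(1 − 0.582) = 16.800 * √0.418 ≈ 16.800 * 0.647 ≈ 10.862
1 * SEM ≈ 10.862
Upper bound: 70 + 10.862 = 80.862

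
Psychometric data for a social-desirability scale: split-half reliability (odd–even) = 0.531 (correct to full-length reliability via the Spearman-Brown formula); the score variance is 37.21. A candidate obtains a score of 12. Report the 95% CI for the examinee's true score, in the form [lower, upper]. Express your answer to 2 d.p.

SD = √37.21 = 6.10000
Full-length reliability (Spearman-Brown) = 2(0.531)/(1+0.531) ≈ 0.69366
SEM = 6.10000×√(1 − 0.69366) ≈ 3.37620
Margin = 1.96 × 3.37620 ≈ 6.61736
CI = 12 ± 6.61736 → [5.38264, 18.61736]

[5.38, 18.62]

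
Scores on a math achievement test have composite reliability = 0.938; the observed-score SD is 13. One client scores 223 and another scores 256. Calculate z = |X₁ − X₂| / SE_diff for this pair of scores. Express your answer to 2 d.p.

7.21

The standard error of measurement is 13.0000*√(1 − 0.9380) ≃ 13.0000*0.2490 ≃ 3.2370.
SE_diff = √2 * SEM ≃ 4.5778
z = |223 − 256| / 4.5778 = 33 / 4.5778 ≃ 7.2087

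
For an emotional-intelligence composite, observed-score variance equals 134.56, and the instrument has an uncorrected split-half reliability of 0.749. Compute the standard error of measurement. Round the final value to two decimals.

4.39

σ = 134.56^(1/2) = 11.6000
Full-length reliability (Spearman-Brown) = 2(0.749)/(1+0.749) ≈ 0.8565
The standard error of measurement is 11.6000·√(1 − 0.8565) ≈ 11.6000·0.3788 ≈ 4.3944.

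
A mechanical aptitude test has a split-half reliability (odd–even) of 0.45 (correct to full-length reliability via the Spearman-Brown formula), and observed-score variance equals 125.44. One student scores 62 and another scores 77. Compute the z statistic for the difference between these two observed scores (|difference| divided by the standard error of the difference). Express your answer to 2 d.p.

1.54

σ = 125.44^(1/2) = 11.20000
Spearman-Brown: r = 2(0.45) / (1 + 0.45) = 0.90000 / 1.45000 ≈ 0.62069
SEM = 11.20000×√(1 − 0.62069) ≈ 6.89788
SE_diff = √2 × SEM ≈ 9.75507
z = |62 − 77| / 9.75507 = 15 / 9.75507 ≈ 1.53766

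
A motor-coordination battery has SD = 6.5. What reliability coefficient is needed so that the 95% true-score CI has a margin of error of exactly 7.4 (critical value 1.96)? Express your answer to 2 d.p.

0.66

Required SEM = 7.4 / 1.96 ≈ 3.77551
r = 1 − (3.77551/6.5)² ≈ 1 − 0.33738 ≈ 0.66262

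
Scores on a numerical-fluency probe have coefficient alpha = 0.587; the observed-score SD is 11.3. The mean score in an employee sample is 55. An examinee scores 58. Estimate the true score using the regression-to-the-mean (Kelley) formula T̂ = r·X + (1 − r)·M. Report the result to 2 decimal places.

56.76

T̂ = 0.587(58) + 0.413(55) ≈ 56.761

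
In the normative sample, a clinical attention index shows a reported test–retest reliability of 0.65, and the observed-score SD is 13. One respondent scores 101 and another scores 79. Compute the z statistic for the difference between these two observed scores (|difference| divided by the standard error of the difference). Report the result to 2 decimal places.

2.02

SEM = 13.000 × √(1 − 0.650) = 13.000 × √0.350 ≈ 13.000 × 0.592 ≈ 7.691
Standard error of the difference = 7.691·√2 ≈ 10.877
z = 22 / 10.877 ≈ 2.023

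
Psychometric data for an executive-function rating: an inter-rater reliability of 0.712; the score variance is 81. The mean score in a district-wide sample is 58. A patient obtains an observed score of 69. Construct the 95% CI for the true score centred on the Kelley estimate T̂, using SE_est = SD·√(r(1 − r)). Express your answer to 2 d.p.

σ = 81^(1/2) = 9.0000
T̂ = r·X + (1 − r)·M = 0.7120*69 + 0.2880*58 = 49.1280 + 16.7040 ≈ 65.8320
SE_est = 9.0000*√(0.7120*0.2880) ≈ 4.0755
95% CI: 65.8320 ± 7.9879 ≈ (57.8441, 73.8199)

[57.84, 73.82]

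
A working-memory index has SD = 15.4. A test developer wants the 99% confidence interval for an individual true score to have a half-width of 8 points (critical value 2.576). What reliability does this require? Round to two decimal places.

Required SEM = 8 / 2.576 ≈ 3.106
r = 1 − (3.106/15.4)² ≈ 1 − 0.041 ≈ 0.959

0.96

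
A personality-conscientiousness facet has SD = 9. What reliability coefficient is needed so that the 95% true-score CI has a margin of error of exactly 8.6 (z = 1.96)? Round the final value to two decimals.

SEM needed = half-width / z = 8.6/1.96 ≈ 4.3878
r = 1 − (SEM / SD)² = 1 − (4.3878 / 9)² ≈ 1 − 0.2377 ≈ 0.7623

0.76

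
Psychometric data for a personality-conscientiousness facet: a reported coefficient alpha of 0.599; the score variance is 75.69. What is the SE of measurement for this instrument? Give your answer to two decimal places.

5.51

SD = √75.69 ≃ 8.7000
The standard error of measurement is 8.7000×√(1 − 0.5990) ≃ 8.7000×0.6332 ≃ 5.5092.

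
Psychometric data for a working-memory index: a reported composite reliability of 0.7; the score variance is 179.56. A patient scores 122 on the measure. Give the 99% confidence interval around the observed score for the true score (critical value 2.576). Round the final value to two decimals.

[103.09, 140.91]

SD = √179.56 ≈ 13.400
SEM = 13.400 * √(1 − 0.700) = 13.400 * √0.300 ≈ 13.400 * 0.548 ≈ 7.339
Margin = 2.576 * 7.339 ≈ 18.907
Interval: (103.093, 140.907)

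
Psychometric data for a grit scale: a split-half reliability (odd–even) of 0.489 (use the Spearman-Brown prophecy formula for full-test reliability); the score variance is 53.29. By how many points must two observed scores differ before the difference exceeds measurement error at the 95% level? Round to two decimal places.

11.85

SD = √53.29 = 7.30000
r_full = 2·0.489 / (1 + 0.489) ≃ 0.65682
SEM = 7.30000 * √(1 − 0.65682) = 7.30000 * √0.34318 ≃ 7.30000 * 0.58582 ≃ 4.27648
SE_diff = SEM * √2 ≃ 4.27648 * 1.41421 ≃ 6.04785
Minimum reliable difference = 1.96 * SE_diff ≃ 1.96 * 6.04785 ≃ 11.85378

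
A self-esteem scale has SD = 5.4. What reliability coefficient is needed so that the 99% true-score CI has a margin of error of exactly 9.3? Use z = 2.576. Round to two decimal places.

0.55

Required SEM = 9.3 / 2.576 ≈ 3.61025
r = 1 − (3.61025/5.4)² ≈ 1 − 0.44698 ≈ 0.55302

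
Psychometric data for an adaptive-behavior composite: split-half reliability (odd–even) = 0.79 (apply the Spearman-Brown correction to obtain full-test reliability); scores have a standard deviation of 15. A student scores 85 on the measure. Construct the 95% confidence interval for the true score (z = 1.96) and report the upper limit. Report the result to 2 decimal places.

Full-length reliability (Spearman-Brown) = 2(0.79)/(1+0.79) ≈ 0.883
SEM = 15.000 · √(1 − 0.883) = 15.000 · √0.117 ≈ 15.000 · 0.343 ≈ 5.138
Margin = 1.96 · 5.138 ≈ 10.070
Upper limit = 85 + 10.070 ≈ 95.070

95.07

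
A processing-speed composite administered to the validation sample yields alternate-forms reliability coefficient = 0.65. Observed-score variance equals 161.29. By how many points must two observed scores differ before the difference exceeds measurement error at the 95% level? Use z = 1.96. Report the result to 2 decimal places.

σ = 161.29^(1/2) = 12.7000
SEM = 12.7000·√(1 − 0.6500) ≈ 7.5134
SE_diff = √2 · SEM ≈ 10.6256
Smallest detectable difference = 1.96·10.6256 ≈ 20.8261

20.83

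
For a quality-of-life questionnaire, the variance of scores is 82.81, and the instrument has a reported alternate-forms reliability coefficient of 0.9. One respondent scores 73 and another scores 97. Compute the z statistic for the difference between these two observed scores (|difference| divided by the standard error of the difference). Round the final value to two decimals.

σ = 82.81^(1/2) = 9.1000
SEM = 9.1000×√(1 − 0.9000) ≈ 2.8777
SE_diff = SEM × √2 ≈ 2.8777 × 1.4142 ≈ 4.0696
z = |73 − 97| / 4.0696 = 24 / 4.0696 ≈ 5.8973

5.90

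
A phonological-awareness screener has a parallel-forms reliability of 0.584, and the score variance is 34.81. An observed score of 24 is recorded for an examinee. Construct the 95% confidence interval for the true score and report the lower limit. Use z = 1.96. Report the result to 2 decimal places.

σ = 34.81^(1/2) = 5.9000
The standard error of measurement is 5.9000·√(1 − 0.5840) ≈ 5.9000·0.6450 ≈ 3.8054.
Half-width = 1.96·3.8054 ≈ 7.4586
Lower limit = 24 − 7.4586 ≈ 16.5414

16.54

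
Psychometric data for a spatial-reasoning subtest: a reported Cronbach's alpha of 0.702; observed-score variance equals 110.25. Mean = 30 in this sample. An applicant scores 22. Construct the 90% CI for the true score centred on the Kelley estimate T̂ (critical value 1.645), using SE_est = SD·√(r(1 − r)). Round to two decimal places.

[16.48, 32.28]

σ = 110.25^(1/2) = 10.500
Estimated true score = 0.702×22 + (1 − 0.702)×30 ≃ 24.384
SE_est = SD × √(r(1 − r)) = 10.500 × √0.209 ≃ 10.500 × 0.457 ≃ 4.802
90% CI: 24.384 ± 7.900 ≃ (16.484, 32.284)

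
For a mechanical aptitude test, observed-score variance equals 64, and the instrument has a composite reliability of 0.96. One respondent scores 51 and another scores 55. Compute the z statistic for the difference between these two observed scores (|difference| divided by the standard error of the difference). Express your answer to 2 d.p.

1.77

SD = √64 = 8.00000
SEM = 8.00000 * √(1 − 0.96000) = 8.00000 * √0.04000 ≈ 8.00000 * 0.20000 ≈ 1.60000
SE_diff = SEM * √2 ≈ 1.60000 * 1.41421 ≈ 2.26274
z = |51 − 55| / 2.26274 = 4 / 2.26274 ≈ 1.76777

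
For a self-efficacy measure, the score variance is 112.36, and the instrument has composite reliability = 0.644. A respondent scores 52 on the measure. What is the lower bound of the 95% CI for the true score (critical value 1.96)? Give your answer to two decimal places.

39.60

σ = 112.36^(1/2) = 10.6000
The standard error of measurement is 10.6000×√(1 − 0.6440) ≈ 10.6000×0.5967 ≈ 6.3246.
Margin = 1.96 × 6.3246 ≈ 12.3962
Lower limit = 52 − 12.3962 ≈ 39.6038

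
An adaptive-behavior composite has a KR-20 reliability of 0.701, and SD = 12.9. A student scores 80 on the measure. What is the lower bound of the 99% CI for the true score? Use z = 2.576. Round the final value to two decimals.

61.83

The standard error of measurement is 12.900·√(1 − 0.701) ≃ 12.900·0.547 ≃ 7.054.
2.576 · SEM ≃ 18.171
Lower limit = 80 − 18.171 ≃ 61.829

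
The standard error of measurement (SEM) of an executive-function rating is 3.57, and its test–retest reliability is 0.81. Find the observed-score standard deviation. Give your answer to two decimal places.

8.19

SD = 3.57 / √(1 − 0.81) ≃ 8.190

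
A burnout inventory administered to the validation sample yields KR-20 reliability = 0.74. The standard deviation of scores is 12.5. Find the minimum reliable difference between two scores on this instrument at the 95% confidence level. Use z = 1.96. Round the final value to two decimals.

17.67

SEM = 12.5000·√(1 − 0.7400) ≈ 6.3738
Standard error of the difference = 6.3738·√2 ≈ 9.0139
Minimum reliable difference = 1.96 · SE_diff ≈ 1.96 · 9.0139 ≈ 17.6672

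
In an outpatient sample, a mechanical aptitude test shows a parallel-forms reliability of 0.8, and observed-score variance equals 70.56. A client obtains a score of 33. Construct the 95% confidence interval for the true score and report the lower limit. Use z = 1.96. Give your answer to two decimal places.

SD = √70.56 ≃ 8.400
The standard error of measurement is 8.400×√(1 − 0.800) ≃ 8.400×0.447 ≃ 3.757.
Margin = 1.96 × 3.757 ≃ 7.363
Lower bound: 33 − 7.363 = 25.637

25.64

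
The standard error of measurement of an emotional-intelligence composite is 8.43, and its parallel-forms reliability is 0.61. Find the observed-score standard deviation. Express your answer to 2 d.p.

13.50

σ = SEM·(1 − r)^(−1/2) ≈ 8.43×1.601 ≈ 13.499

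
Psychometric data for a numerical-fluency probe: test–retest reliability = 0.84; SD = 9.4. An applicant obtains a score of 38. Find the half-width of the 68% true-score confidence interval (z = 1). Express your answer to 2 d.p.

SEM = 9.400 · √(1 − 0.840) = 9.400 · √0.160 ≈ 9.400 · 0.400 ≈ 3.760
1 · SEM ≈ 3.760

3.76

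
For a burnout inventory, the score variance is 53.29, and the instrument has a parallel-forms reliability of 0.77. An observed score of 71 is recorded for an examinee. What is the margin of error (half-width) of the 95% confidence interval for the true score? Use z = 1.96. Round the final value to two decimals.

σ = 53.29^(1/2) = 7.3000
SEM = 7.3000×√(1 − 0.7700) ≈ 3.5010
Margin = 1.96 × 3.5010 ≈ 6.8619

6.86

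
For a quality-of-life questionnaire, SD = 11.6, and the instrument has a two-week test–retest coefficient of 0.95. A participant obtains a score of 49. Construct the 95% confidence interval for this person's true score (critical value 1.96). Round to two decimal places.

SEM = 11.6000 * √(1 − 0.9500) = 11.6000 * √0.0500 ≈ 11.6000 * 0.2236 ≈ 2.5938
Half-width = 1.96*2.5938 ≈ 5.0839
CI = 49 ± 5.0839 → [43.9161, 54.0839]

[43.92, 54.08]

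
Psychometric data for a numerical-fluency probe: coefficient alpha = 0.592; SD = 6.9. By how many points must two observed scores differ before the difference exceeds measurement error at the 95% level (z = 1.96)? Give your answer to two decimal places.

SEM = 6.900 × √(1 − 0.592) = 6.900 × √0.408 ≈ 6.900 × 0.639 ≈ 4.407
Standard error of the difference = 4.407·√2 ≈ 6.233
Minimum reliable difference = 1.96 × SE_diff ≈ 1.96 × 6.233 ≈ 12.217

12.22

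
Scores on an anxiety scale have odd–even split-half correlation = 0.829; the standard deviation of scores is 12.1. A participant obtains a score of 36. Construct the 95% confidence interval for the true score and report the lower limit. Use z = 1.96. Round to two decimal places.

r_full = 2·0.829 / (1 + 0.829) ≈ 0.9065
SEM = 12.1000*√(1 − 0.9065) ≈ 3.6998
Margin = 1.96 * 3.6998 ≈ 7.2516
Lower limit = 36 − 7.2516 ≈ 28.7484

28.75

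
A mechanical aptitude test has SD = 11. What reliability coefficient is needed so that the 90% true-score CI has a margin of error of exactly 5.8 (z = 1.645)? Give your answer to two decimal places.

Required SEM = 5.8 / 1.645 ≃ 3.5258
Required reliability = 1 − (SEM/SD)² = 1 − 0.1027 ≃ 0.8973

0.90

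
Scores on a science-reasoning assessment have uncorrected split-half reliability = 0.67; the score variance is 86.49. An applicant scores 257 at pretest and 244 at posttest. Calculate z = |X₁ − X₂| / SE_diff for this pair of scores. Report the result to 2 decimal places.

2.22

σ = 86.49^(1/2) = 9.300
r_full = 2·0.67 / (1 + 0.67) ≈ 0.802
SEM = 9.300 × √(1 − 0.802) = 9.300 × √0.198 ≈ 9.300 × 0.445 ≈ 4.134
SE_diff = SEM × √2 ≈ 4.134 × 1.414 ≈ 5.847
z = 13 / 5.847 ≈ 2.224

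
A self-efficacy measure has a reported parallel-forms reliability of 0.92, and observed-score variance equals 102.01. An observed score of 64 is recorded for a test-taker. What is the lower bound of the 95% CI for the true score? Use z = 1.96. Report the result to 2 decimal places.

σ = 102.01^(1/2) = 10.100
SEM = 10.100 × √(1 − 0.920) = 10.100 × √0.080 ≈ 10.100 × 0.283 ≈ 2.857
1.96 × SEM ≈ 5.599
Lower limit = 64 − 5.599 ≈ 58.401

58.40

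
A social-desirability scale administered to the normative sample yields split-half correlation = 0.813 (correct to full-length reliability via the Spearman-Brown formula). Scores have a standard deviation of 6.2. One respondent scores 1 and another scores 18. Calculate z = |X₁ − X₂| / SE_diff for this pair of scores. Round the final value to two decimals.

6.04

r_full = 2·0.813 / (1 + 0.813) ≈ 0.897
The standard error of measurement is 6.200*√(1 − 0.897) ≈ 6.200*0.321 ≈ 1.991.
SE_diff = √2 * SEM ≈ 2.816
z = |1 − 18| / 2.816 = 17 / 2.816 ≈ 6.037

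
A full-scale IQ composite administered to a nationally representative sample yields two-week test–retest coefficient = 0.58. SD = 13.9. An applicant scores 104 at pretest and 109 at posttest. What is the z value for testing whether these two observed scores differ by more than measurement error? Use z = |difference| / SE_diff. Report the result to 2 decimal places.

The standard error of measurement is 13.9000·√(1 − 0.5800) ≈ 13.9000·0.6481 ≈ 9.0082.
SE_diff = SEM · √2 ≈ 9.0082 · 1.4142 ≈ 12.7396
z = 5 / 12.7396 ≈ 0.3925

0.39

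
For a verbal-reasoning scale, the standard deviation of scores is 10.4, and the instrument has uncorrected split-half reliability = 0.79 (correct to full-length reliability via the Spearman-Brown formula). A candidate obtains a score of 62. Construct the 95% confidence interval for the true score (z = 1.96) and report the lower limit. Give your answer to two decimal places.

55.02

Full-length reliability (Spearman-Brown) = 2(0.79)/(1+0.79) ≈ 0.8827
SEM = 10.4000 × √(1 − 0.8827) = 10.4000 × √0.1173 ≈ 10.4000 × 0.3425 ≈ 3.5622
Margin = 1.96 × 3.5622 ≈ 6.9819
Lower bound: 62 − 6.9819 = 55.0181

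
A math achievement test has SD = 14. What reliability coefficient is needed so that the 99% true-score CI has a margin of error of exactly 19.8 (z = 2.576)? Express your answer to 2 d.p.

Required SEM = 19.8 / 2.576 ≈ 7.6863
r = 1 − (7.6863/14)² ≈ 1 − 0.3014 ≈ 0.6986

0.70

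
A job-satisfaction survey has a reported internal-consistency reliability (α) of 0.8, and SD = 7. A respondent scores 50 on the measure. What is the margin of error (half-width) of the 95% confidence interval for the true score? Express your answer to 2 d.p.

The standard error of measurement is 7.000*√(1 − 0.800) ≈ 7.000*0.447 ≈ 3.130.
1.96 * SEM ≈ 6.136

6.14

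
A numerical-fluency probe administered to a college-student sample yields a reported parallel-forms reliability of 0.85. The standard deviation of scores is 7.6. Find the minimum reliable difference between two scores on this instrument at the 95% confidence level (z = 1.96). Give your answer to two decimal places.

SEM = 7.600 * √(1 − 0.850) = 7.600 * √0.150 ≈ 7.600 * 0.387 ≈ 2.943
Standard error of the difference = 2.943·√2 ≈ 4.163
Smallest detectable difference = 1.96*4.163 ≈ 8.159

8.16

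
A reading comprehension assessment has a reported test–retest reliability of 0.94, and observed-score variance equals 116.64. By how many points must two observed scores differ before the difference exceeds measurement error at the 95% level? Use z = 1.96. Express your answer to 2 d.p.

7.33

SD = √116.64 ≈ 10.800
SEM = 10.800 × √(1 − 0.940) = 10.800 × √0.060 ≈ 10.800 × 0.245 ≈ 2.645
Standard error of the difference = 2.645·√2 ≈ 3.741
Minimum reliable difference = 1.96 × SE_diff ≈ 1.96 × 3.741 ≈ 7.333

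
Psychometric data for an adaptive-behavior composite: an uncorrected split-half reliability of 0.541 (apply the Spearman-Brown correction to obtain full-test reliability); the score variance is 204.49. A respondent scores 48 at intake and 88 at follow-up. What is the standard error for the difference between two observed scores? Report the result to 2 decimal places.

11.04

SD = √204.49 ≈ 14.3000
Full-length reliability (Spearman-Brown) = 2(0.541)/(1+0.541) ≈ 0.7021
The standard error of measurement is 14.3000·√(1 − 0.7021) ≈ 14.3000·0.5458 ≈ 7.8044.
Standard error of the difference = 7.8044·√2 ≈ 11.0371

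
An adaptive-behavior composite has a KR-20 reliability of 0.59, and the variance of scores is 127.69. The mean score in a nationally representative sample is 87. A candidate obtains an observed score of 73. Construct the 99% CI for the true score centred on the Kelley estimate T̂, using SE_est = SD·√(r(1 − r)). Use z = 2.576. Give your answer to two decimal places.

[64.42, 93.06]

SD = √127.69 = 11.3000
T̂ = r·X + (1 − r)·M = 0.5900*73 + 0.4100*87 = 43.0700 + 35.6700 ≈ 78.7400
SE_est = 11.3000·√[r(1 − r)] ≈ 5.5577
99% CI: 78.7400 ± 14.3167 ≈ (64.4233, 93.0567)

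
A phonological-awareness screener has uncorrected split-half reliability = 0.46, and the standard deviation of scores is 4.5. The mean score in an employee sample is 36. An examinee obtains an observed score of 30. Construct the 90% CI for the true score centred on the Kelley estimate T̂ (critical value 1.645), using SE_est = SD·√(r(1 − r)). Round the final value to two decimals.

[28.65, 35.79]

r_full = 2·0.46 / (1 + 0.46) ≈ 0.630
Estimated true score = 0.630×30 + (1 − 0.630)×36 ≈ 32.219
SE_est = SD × √(r(1 − r)) = 4.500 × √0.233 ≈ 4.500 × 0.483 ≈ 2.172
90% CI: 32.219 ± 3.574 ≈ (28.645, 35.793)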